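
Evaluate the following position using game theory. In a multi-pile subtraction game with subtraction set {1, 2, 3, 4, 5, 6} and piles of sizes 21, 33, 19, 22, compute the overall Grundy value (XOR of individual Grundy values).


Subtraction set: {1, 2, 3, 4, 5, 6}
For this subtraction set, G(n) = n mod 7 (period = max + 1 = 7).
Pile 1 (size 21): G(21) = 21 mod 7 = 0
Pile 2 (size 33): G(33) = 33 mod 7 = 5
Pile 3 (size 19): G(19) = 19 mod 7 = 5
Pile 4 (size 22): G(22) = 22 mod 7 = 1
Total Grundy value = XOR of all: 0 XOR 5 XOR 5 XOR 1 = 1

1


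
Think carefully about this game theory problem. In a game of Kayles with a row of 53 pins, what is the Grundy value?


Kayles: a move removes 1 or 2 adjacent pins from a contiguous row.
Removing pins from a row of k leaves two independent rows (a, b) with a + b = k - 1 (one pin) or a + b = k - 2 (two pins); an end removal gives a = 0.
By Sprague-Grundy, G(k) = mex{ G(a) XOR G(b) } over all these splits. G(0) = 0.
G(1): splits (0,0):0^0=0 -> mex({0}) = 1
G(2): splits (0,1):0^1=1 (0,0):0^0=0 -> mex({0, 1}) = 2
G(3): splits (0,2):0^2=2 (1,1):1^1=0 (0,1):0^1=1 -> mex({0, 1, 2}) = 3
G(4): splits (0,3):0^3=3 (1,2):1^2=3 (0,2):0^2=2 (1,1):1^1=0 -> mex({0, 2, 3}) = 1
G(5): splits (0,4):0^1=1 (1,3):1^3=2 (2,2):2^2=0 (0,3):0^3=3 (1,2):1^2=3 -> mex({0, 1, 2, 3}) = 4
G(6) = mex({0, 1, 2, 4}) = 3
G(7) = mex({0, 1, 3, 4, 5}) = 2
G(8) = mex({0, 2, 3, 5, 6}) = 1
G(9) = mex({0, 1, 2, 3, 6, 7}) = 4
G(10) = mex({0, 1, 3, 4, 5, 7}) = 2
G(11) = mex({0, 1, 2, 3, 4, 5}) = 6
G(12) = mex({0, 1, 2, 3, 5, 6, 7}) = 4
G(13) = mex({0, 2, 3, 4, 6, 7}) = 1
G(14) = mex({0, 1, 4, 5, 6, 7}) = 2
G(15) = mex({0, 1, 2, 3, 4, 5, 6}) = 7
G(16) = mex({0, 2, 3, 5, 6, 7}) = 1
G(17) = mex({0, 1, 2, 3, 5, 6, 7}) = 4
G(18) = mex({0, 1, 2, 4, 5, 6}) = 3
G(19) = mex({0, 1, 3, 4, 5, 7}) = 2
G(20) = mex({0, 2, 3, 4, 5, 6, 7}) = 1
G(21) = mex({0, 1, 2, 3, 5, 6, 7}) = 4
G(22) = mex({0, 1, 2, 3, 4, 5, 7}) = 6
G(23) = mex({0, 1, 2, 3, 4, 5, 6}) = 7
G(24) = mex({0, 1, 2, 3, 5, 6, 7}) = 4
G(25) = mex({0, 2, 3, 4, 6, 7}) = 1
G(26) = mex({0, 1, 3, 4, 5, 6, 7}) = 2
G(27) = mex({0, 1, 2, 3, 4, 5, 6, 7}) = 8
G(28) = mex({0, 1, 2, 3, 4, 6, 7, 8}) = 5
G(29) = mex({0, 1, 2, 3, 5, 6, 7, 8, 9}) = 4
G(30) = mex({0, 1, 2, 3, 4, 5, 6, 9, 10}) = 7
G(31) = mex({0, 1, 3, 4, 5, 7, 10, 11}) = 2
G(32) = mex({0, 2, 3, 4, 5, 6, 7, 9, 11}) = 1
G(33) = mex({0, 1, 2, 3, 4, 5, 6, 7, 9, 12}) = 8
G(34) = mex({0, 1, 2, 3, 4, 5, 7, 8, 11, 12}) = 6
G(35) = mex({0, 1, 2, 3, 4, 5, 6, 8, 9, 10, 11}) = 7
G(36) = mex({0, 1, 2, 3, 5, 6, 7, 9, 10}) = 4
G(37) = mex({0, 2, 3, 4, 6, 7, 9, 10, 11, 12}) = 1
G(38) = mex({0, 1, 3, 4, 5, 6, 7, 9, 10, 11, 12}) = 2
G(39) = mex({0, 1, 2, 4, 5, 6, 7, 9, 10, 12, 14}) = 3
G(40) = mex({0, 2, 3, 4, 6, 7, 11, 12, 14}) = 1
G(41) = mex({0, 1, 2, 3, 5, 6, 7, 9, 10, 11, 12}) = 4
G(42) = mex({0, 1, 2, 3, 4, 5, 6, 9, 10}) = 7
G(43) = mex({0, 1, 3, 4, 5, 7, 9, 10, 12, 15}) = 2
G(44) = mex({0, 2, 3, 4, 5, 6, 7, 9, 10, 12, 15}) = 1
G(45) = mex({0, 1, 2, 3, 4, 5, 6, 7, 9, 10, 12, 14}) = 8
G(46) = mex({0, 1, 3, 4, 5, 7, 8, 11, 12, 14}) = 2
G(47) = mex({0, 1, 2, 3, 4, 5, 6, 8, 9, 10, 11, 12}) = 7
G(48) = mex({0, 1, 2, 3, 5, 6, 7, 9, 10}) = 4
G(49) = mex({0, 2, 3, 4, 6, 7, 9, 10, 11, 12, 15}) = 1
G(50) = mex({0, 1, 4, 5, 6, 7, 9, 11, 12, 14, 15}) = 2
G(51) = mex({0, 1, 2, 3, 4, 5, 6, 7, 9, 12, 14, 15}) = 8
G(52) = mex({0, 2, 3, 4, 5, 6, 7, 8, 11, 12, 15}) = 1
G(53) = mex({0, 1, 2, 3, 5, 6, 7, 8, 9, 10, 11, 12}) = 4
Therefore G(53) = 4.

4


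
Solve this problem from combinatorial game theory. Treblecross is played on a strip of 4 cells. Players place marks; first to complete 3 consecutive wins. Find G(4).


Treblecross: place X on empty cells; 3-in-a-row wins.
Playing within two cells of an existing X lets the opponent win at once, so sensible play treats the cells i-2..i+2 around each X as dead. The player left with no safe cell loses, so this is a normal-play take-away game on strips of safe cells.
Placing X at cell i (0-indexed) of a strip of k safe cells leaves independent strips of sizes max(0, i-2) and max(0, k-i-3). Hence G(k) = mex{ G(max(0,i-2)) XOR G(max(0,k-i-3)) : 0 <= i < k }, with G(0) = 0.
G(1): splits (0,0):0^0=0 -> mex({0}) = 1
G(2): splits (0,0):0^0=0 -> mex({0}) = 1
G(3): splits (0,0):0^0=0 -> mex({0}) = 1
G(4): splits (0,1):0^1=1 (0,0):0^0=0 -> mex({0, 1}) = 2
Therefore G(4) = 2.

2


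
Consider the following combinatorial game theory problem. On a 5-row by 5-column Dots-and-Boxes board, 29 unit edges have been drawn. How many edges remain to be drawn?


Grid: 5 x 5 boxes, i.e. 6 rows and 6 columns of dots.
Horizontal edges: (rows + 1) * cols = 6 * 5 = 30
Vertical edges: rows * (cols + 1) = 5 * 6 = 30
Total edges: 30 + 30 = 60
Edges drawn: 29
Remaining: 60 - 29 = 31

31


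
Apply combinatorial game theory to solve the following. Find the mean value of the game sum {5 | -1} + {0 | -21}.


G1 = {5 | -1}, G2 = {0 | -21}
Each is a switch {a | b} with numbers a > b; its mean value is (a + b)/2, and mean value is additive over game sums: m(G1 + G2) = m(G1) + m(G2).
Mean of G1 = (5 + (-1))/2 = 4/2 = 2
Mean of G2 = (0 + (-21))/2 = -21/2 = -21/2
Mean of G1 + G2 = 2 + -21/2 = -17/2

-17/2


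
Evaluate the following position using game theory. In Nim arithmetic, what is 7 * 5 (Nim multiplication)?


Nim multiplication is bilinear over XOR: (u XOR v) * w = (u*w) XOR (v*w).
So we split each operand into its bit components and XOR the pairwise Nim products.
7 = 1 + 2 + 4 (as XOR of powers of 2).
5 = 1 + 4 (as XOR of powers of 2).
Using the standard Nim-product table on single bits:
  2*2 = 3,   2*4 = 8,   2*8 = 12,
  4*4 = 6,   4*8 = 11,  8*8 = 13,
and  1*x = x (identity), k*l = l*k (commutative).
Pairwise Nim products:
  1 * 1 = 1
  1 * 4 = 4
  2 * 1 = 2
  2 * 4 = 8
  4 * 1 = 4
  4 * 4 = 6
XOR them: 1 XOR 4 XOR 2 XOR 8 XOR 4 XOR 6 = 13.
Result: 7 * 5 = 13 (in Nim).

13


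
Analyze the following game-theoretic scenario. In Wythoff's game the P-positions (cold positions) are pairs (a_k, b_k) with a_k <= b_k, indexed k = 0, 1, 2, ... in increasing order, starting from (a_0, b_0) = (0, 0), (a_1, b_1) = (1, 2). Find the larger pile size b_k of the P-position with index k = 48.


By Wythoff's theorem, a_k = floor(k * phi) and b_k = floor(k * phi^2) = a_k + k, where phi = (1 + sqrt(5))/2 is the golden ratio.
phi = (1 + sqrt(5))/2 = 1.618034
phi^2 = phi + 1 = 2.618034
k = 48
k * phi^2 = 48 * 2.618034 = 125.665631
b_48 = floor(k * phi^2) = 125 (check: a_48 + k = 77 + 48 = 125)

125


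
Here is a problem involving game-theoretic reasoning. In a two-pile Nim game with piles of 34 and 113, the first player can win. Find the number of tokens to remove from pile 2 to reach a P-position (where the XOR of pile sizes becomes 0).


Piles: 34 and 113
Current XOR: 34 XOR 113 = 83 (non-zero, so this is an N-position).
To make the XOR zero, we need to find a move that balances the piles.
For pile 2 (size 113): target = 113 XOR 83 = 34
We reduce pile 2 from 113 to 34.
Tokens removed: 113 - 34 = 79
Verification: 34 XOR 34 = 0

79


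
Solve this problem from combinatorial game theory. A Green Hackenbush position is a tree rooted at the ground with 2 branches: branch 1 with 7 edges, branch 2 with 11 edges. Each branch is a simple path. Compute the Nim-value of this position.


The tree has 2 branches from the ground vertex.
In Green Hackenbush, the Nim-value of a simple path of length k is k.
Branch 1: length 7, Nim-value = 7
Branch 2: length 11, Nim-value = 11
Total Nim-value = XOR of all branch values:
0 XOR 7 = 7
7 XOR 11 = 12
Nim-value of the tree = 12

12


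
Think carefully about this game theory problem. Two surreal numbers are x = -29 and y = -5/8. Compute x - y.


x = -29, y = -5/8
Converting to common denominator: 8
x = -232/8, y = -5/8
x - y = -29 - -5/8 = -227/8

-227/8


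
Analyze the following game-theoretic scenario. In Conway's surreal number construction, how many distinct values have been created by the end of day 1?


Day 0: {|} = 0 is born. Count = 1.
Day n: the number of surreal numbers born by day n is 2^(n+1) - 1.
By day 0: 2^1 - 1 = 1
By day 1: 2^2 - 1 = 3
By day 1: 3 surreal numbers.

3


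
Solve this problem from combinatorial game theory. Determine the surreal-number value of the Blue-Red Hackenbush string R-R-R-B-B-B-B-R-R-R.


Edges (from ground): R-R-R-B-B-B-B-R-R-R
By Berlekamp's sign-expansion rule, a Blue-Red Hackenbush stalk has the value of the surreal number whose sign sequence is the edge sequence with B -> + and R -> -.
Sign sequence: ---++++---
Trace the sign expansion in the surreal number tree, starting from 0:
Edge 1: R (sign -) -> bounds (-inf, 0), value = -1
Edge 2: R (sign -) -> bounds (-inf, -1), value = -2
Edge 3: R (sign -) -> bounds (-inf, -2), value = -3
Edge 4: B (sign +) -> bounds (-3, -2), value = -5/2
Edge 5: B (sign +) -> bounds (-5/2, -2), value = -9/4
Edge 6: B (sign +) -> bounds (-9/4, -2), value = -17/8
Edge 7: B (sign +) -> bounds (-17/8, -2), value = -33/16
Edge 8: R (sign -) -> bounds (-17/8, -33/16), value = -67/32
Edge 9: R (sign -) -> bounds (-17/8, -67/32), value = -135/64
Edge 10: R (sign -) -> bounds (-17/8, -135/64), value = -271/128
Game value = -271/128

-271/128


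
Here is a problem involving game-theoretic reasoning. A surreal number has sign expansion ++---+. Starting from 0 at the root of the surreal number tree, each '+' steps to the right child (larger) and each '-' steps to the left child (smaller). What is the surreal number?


Sign expansion: ++---+
Rule: track bounds (lo, hi), initially (-inf, +inf). On '+', the current value becomes lo and we move to the simplest number in (value, hi): value + 1 if hi = +inf, otherwise the midpoint (value + hi)/2. On '-', the current value becomes hi and we move to value - 1 if lo = -inf, otherwise the midpoint (lo + value)/2.
Start at 0.
Step 1: sign = +, move right. Bounds: (0, +inf). Value = 1
Step 2: sign = +, move right. Bounds: (1, +inf). Value = 2
Step 3: sign = -, move left. Bounds: (1, 2). Value = 3/2
Step 4: sign = -, move left. Bounds: (1, 3/2). Value = 5/4
Step 5: sign = -, move left. Bounds: (1, 5/4). Value = 9/8
Step 6: sign = +, move right. Bounds: (9/8, 5/4). Value = 19/16
The surreal number with sign expansion ++---+ is 19/16.

19/16


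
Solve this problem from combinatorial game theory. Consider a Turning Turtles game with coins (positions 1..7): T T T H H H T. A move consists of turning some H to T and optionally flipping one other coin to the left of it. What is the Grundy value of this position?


Coins: T T T H H H T
Key fact: a single head at position k behaves exactly like a Nim heap of size k (turning it to T and optionally flipping a coin at j < k corresponds to moving the heap from k to j, or to 0), and heads combine as a disjunctive sum (two heads at the same place would cancel, matching j XOR j = 0). So the Nim-value is the XOR of the 1-indexed positions of the heads.
Face-up positions (1-indexed): [4, 5, 6]
XOR 0 with 4: 0 XOR 4 = 4
XOR 4 with 5: 4 XOR 5 = 1
XOR 1 with 6: 1 XOR 6 = 7
Nim-value = 7

7


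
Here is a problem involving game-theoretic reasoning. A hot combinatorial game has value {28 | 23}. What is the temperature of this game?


The game is {28 | 23}, a switch {a | b} with numbers a > b.
Cooling {a | b} by t gives {a - t | b + t}, which stops being hot when a - t = b + t, i.e. at t = (a - b)/2. So the temperature of a switch is (a - b)/2.
Temperature = (Left option - Right option) / 2
= (28 - (23)) / 2
= 5 / 2
= 5/2

5/2


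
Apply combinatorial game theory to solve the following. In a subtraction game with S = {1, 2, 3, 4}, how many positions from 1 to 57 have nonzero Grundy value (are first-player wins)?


Subtraction set S = {1, 2, 3, 4}, so G(n) = n mod 5.
G(n) = 0 when n is a multiple of 5.
Multiples of 5 in [1, 57]: 11
N-positions (nonzero Grundy) = 57 - 11 = 46

46


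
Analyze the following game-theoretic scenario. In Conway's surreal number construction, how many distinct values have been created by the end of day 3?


Day 0: {|} = 0 is born. Count = 1.
Day n: the number of surreal numbers born by day n is 2^(n+1) - 1.
By day 0: 2^1 - 1 = 1
By day 1: 2^2 - 1 = 3
By day 2: 2^3 - 1 = 7
By day 3: 2^4 - 1 = 15
By day 3: 15 surreal numbers.

15


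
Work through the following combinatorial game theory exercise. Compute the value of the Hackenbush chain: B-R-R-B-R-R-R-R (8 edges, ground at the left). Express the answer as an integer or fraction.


Edges (from ground): B-R-R-B-R-R-R-R
By Berlekamp's sign-expansion rule, a Blue-Red Hackenbush stalk has the value of the surreal number whose sign sequence is the edge sequence with B -> + and R -> -.
Sign sequence: +--+----
Trace the sign expansion in the surreal number tree, starting from 0:
Edge 1: B (sign +) -> bounds (0, +inf), value = 1
Edge 2: R (sign -) -> bounds (0, 1), value = 1/2
Edge 3: R (sign -) -> bounds (0, 1/2), value = 1/4
Edge 4: B (sign +) -> bounds (1/4, 1/2), value = 3/8
Edge 5: R (sign -) -> bounds (1/4, 3/8), value = 5/16
Edge 6: R (sign -) -> bounds (1/4, 5/16), value = 9/32
Edge 7: R (sign -) -> bounds (1/4, 9/32), value = 17/64
Edge 8: R (sign -) -> bounds (1/4, 17/64), value = 33/128
Game value = 33/128

33/128


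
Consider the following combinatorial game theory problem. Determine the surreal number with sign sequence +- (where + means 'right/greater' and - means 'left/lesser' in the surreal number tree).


Sign expansion: +-
Rule: track bounds (lo, hi), initially (-inf, +inf). On '+', the current value becomes lo and we move to the simplest number in (value, hi): value + 1 if hi = +inf, otherwise the midpoint (value + hi)/2. On '-', the current value becomes hi and we move to value - 1 if lo = -inf, otherwise the midpoint (lo + value)/2.
Start at 0.
Step 1: sign = +, move right. Bounds: (0, +inf). Value = 1
Step 2: sign = -, move left. Bounds: (0, 1). Value = 1/2
The surreal number with sign expansion +- is 1/2.

1/2


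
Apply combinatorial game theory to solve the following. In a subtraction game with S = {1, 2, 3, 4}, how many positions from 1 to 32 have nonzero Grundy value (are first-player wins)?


Subtraction set S = {1, 2, 3, 4}, so G(n) = n mod 5.
G(n) = 0 when n is a multiple of 5.
Multiples of 5 in [1, 32]: 6
N-positions (nonzero Grundy) = 32 - 6 = 26

26


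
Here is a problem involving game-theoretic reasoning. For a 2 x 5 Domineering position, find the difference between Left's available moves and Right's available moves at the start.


Board is 2 x 5 (rows x cols).
Left (vertical) placements: (rows-1) * cols = 1 * 5 = 5
Right (horizontal) placements: rows * (cols-1) = 2 * 4 = 8
Advantage = Left - Right = 5 - 8 = -3

-3


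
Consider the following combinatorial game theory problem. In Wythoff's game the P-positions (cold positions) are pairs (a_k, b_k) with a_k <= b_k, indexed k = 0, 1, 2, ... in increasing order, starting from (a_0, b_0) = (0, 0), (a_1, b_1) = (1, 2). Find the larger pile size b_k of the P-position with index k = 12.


By Wythoff's theorem, a_k = floor(k * phi) and b_k = floor(k * phi^2) = a_k + k, where phi = (1 + sqrt(5))/2 is the golden ratio.
phi = (1 + sqrt(5))/2 = 1.618034
phi^2 = phi + 1 = 2.618034
k = 12
k * phi^2 = 12 * 2.618034 = 31.416408
b_12 = floor(k * phi^2) = 31 (check: a_12 + k = 19 + 12 = 31)

31


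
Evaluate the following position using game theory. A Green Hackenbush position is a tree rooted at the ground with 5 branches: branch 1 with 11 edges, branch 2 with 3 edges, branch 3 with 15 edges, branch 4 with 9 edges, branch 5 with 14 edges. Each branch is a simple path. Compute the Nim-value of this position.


The tree has 5 branches from the ground vertex.
In Green Hackenbush, the Nim-value of a simple path of length k is k.
Branch 1: length 11, Nim-value = 11
Branch 2: length 3, Nim-value = 3
Branch 3: length 15, Nim-value = 15
Branch 4: length 9, Nim-value = 9
Branch 5: length 14, Nim-value = 14
Total Nim-value = XOR of all branch values:
0 XOR 11 = 11
11 XOR 3 = 8
8 XOR 15 = 7
7 XOR 9 = 14
14 XOR 14 = 0
Nim-value of the tree = 0

0


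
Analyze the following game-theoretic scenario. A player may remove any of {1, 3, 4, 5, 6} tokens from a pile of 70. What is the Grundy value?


The subtraction set is S = {1, 3, 4, 5, 6}.
G(k) = mex{ G(k - s) : s in S, s <= k }. We compute iteratively: G(0) = 0.
G(1) = mex({0}) = 1
G(2) = mex({1}) = 0
G(3) = mex({0}) = 1
G(4) = mex({0, 1}) = 2
G(5) = mex({0, 1, 2}) = 3
G(6) = mex({0, 1, 3}) = 2
G(7) = mex({0, 1, 2}) = 3
G(8) = mex({0, 1, 2, 3}) = 4
G(9) = mex({1, 2, 3, 4}) = 0
G(10) = mex({0, 2, 3}) = 1
G(11) = mex({1, 2, 3, 4}) = 0
G(12) = mex({0, 2, 3, 4}) = 1
G(13) = mex({0, 1, 3, 4}) = 2
G(14) = mex({0, 1, 2, 4}) = 3
Observe that G(9)..G(14) = 0, 1, 0, 1, 2, 3 repeats G(0)..G(5) = 0, 1, 0, 1, 2, 3.
For k >= max(S) = 6, G(k) is determined by the previous 6 values G(k-6)..G(k-1); a window of 6 consecutive values has recurred shifted by 9, so by induction G(k + 9) = G(k) for all k >= 0: the sequence is periodic from the start with period 9.
One period: G(0..8) = 0, 1, 0, 1, 2, 3, 2, 3, 4.
70 mod 9 = 7, so G(70) = G(7) = 3.

3


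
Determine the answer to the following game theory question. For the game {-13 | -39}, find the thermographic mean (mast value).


Game = {-13 | -39}, a switch {a | b} with numbers a > b.
Its thermograph has left wall a - t and right wall b + t, which meet at t = (a - b)/2, where both equal (a + b)/2. So the mast (mean value) is at (a + b)/2.
Mean = (-13 + (-39))/2 = -52/2 = -26

-26


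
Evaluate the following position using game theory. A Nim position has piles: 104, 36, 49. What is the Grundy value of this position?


We need the XOR (exclusive or) of all pile sizes.
After XOR-ing pile 1 (size 104): 0 XOR 104 = 104
After XOR-ing pile 2 (size 36): 104 XOR 36 = 76
After XOR-ing pile 3 (size 49): 76 XOR 49 = 125
The Nim-value of this position is 125.

125


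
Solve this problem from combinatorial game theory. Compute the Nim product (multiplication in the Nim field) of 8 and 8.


Nim multiplication is bilinear over XOR: (u XOR v) * w = (u*w) XOR (v*w).
So we split each operand into its bit components and XOR the pairwise Nim products.
8 = 8 (as XOR of powers of 2).
8 = 8 (as XOR of powers of 2).
Using the standard Nim-product table on single bits:
  2*2 = 3,   2*4 = 8,   2*8 = 12,
  4*4 = 6,   4*8 = 11,  8*8 = 13,
and  1*x = x (identity), k*l = l*k (commutative).
Pairwise Nim products:
  8 * 8 = 13
XOR them: 13 = 13.
Result: 8 * 8 = 13 (in Nim).

13


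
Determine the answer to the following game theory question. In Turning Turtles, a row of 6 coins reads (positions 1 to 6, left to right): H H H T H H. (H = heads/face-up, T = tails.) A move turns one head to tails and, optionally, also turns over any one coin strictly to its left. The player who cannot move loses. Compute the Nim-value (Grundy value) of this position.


Coins: H H H T H H
Key fact: a single head at position k behaves exactly like a Nim heap of size k (turning it to T and optionally flipping a coin at j < k corresponds to moving the heap from k to j, or to 0), and heads combine as a disjunctive sum (two heads at the same place would cancel, matching j XOR j = 0). So the Nim-value is the XOR of the 1-indexed positions of the heads.
Face-up positions (1-indexed): [1, 2, 3, 5, 6]
XOR 0 with 1: 0 XOR 1 = 1
XOR 1 with 2: 1 XOR 2 = 3
XOR 3 with 3: 3 XOR 3 = 0
XOR 0 with 5: 0 XOR 5 = 5
XOR 5 with 6: 5 XOR 6 = 3
Nim-value = 3

3


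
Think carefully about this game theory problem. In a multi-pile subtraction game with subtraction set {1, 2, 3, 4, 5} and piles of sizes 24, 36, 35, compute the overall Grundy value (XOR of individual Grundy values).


Subtraction set: {1, 2, 3, 4, 5}
For this subtraction set, G(n) = n mod 6 (period = max + 1 = 6).
Pile 1 (size 24): G(24) = 24 mod 6 = 0
Pile 2 (size 36): G(36) = 36 mod 6 = 0
Pile 3 (size 35): G(35) = 35 mod 6 = 5
Total Grundy value = XOR of all: 0 XOR 0 XOR 5 = 5

5


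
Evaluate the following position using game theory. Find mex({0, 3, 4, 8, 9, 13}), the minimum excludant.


Set = {0, 3, 4, 8, 9, 13}
0 is in the set.
1 is NOT in the set. This is the mex.
mex = 1

1


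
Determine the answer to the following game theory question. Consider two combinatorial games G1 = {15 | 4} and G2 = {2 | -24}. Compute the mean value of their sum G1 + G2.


G1 = {15 | 4}, G2 = {2 | -24}
Each is a switch {a | b} with numbers a > b; its mean value is (a + b)/2, and mean value is additive over game sums: m(G1 + G2) = m(G1) + m(G2).
Mean of G1 = (15 + (4))/2 = 19/2 = 19/2
Mean of G2 = (2 + (-24))/2 = -22/2 = -11
Mean of G1 + G2 = 19/2 + -11 = -3/2

-3/2


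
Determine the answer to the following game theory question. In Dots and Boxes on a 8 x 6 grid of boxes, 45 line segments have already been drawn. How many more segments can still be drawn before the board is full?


Grid: 8 x 6 boxes, i.e. 9 rows and 7 columns of dots.
Horizontal edges: (rows + 1) * cols = 9 * 6 = 54
Vertical edges: rows * (cols + 1) = 8 * 7 = 56
Total edges: 54 + 56 = 110
Edges drawn: 45
Remaining: 110 - 45 = 65

65


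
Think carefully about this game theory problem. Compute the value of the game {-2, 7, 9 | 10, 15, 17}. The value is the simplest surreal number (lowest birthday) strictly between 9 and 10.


Left options: {-2, 7, 9}, max = 9
Right options: {10, 15, 17}, min = 10
All options are numbers and max(Left) < min(Right), so by the simplicity theorem the value is the simplest (earliest-born) number strictly between 9 and 10.
No integer lies strictly between 9 and 10, so the value is the dyadic rational m/2^k in the interval with the smallest k (then m odd); search k = 1, 2, ...:
Denominator 2: 19/2 lies strictly between 9 and 10 -- found.
The simplest number in the interval is 19/2.
Game value = 19/2

19/2


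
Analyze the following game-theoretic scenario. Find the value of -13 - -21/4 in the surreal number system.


x = -13, y = -21/4
Converting to common denominator: 4
x = -52/4, y = -21/4
x - y = -13 - -21/4 = -31/4

-31/4


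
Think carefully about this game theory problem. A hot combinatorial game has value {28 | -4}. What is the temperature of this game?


The game is {28 | -4}, a switch {a | b} with numbers a > b.
Cooling {a | b} by t gives {a - t | b + t}, which stops being hot when a - t = b + t, i.e. at t = (a - b)/2. So the temperature of a switch is (a - b)/2.
Temperature = (Left option - Right option) / 2
= (28 - (-4)) / 2
= 32 / 2
= 16

16


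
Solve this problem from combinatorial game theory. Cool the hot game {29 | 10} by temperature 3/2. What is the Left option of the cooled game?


Original game: {29 | 10} (a switch {a | b} with a > b).
Cooling by t (for t below the temperature (a - b)/2 = 19/2) taxes each move by t: {a | b} cooled by t is {a - t | b + t}.
Cooling amount: t = 3/2
Cooled Left option: 29 - 3/2 = 55/2
Cooled Right option: 10 + 3/2 = 23/2
Cooled game: {55/2 | 23/2}
Left option = 55/2

55/2


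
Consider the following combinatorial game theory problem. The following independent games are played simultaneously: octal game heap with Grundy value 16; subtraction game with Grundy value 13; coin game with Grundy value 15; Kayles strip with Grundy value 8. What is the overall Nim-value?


By the Sprague-Grundy theorem, the Grundy value of a sum of games is the XOR of individual Grundy values.
octal game heap: Grundy value = 16. Running XOR: 0 XOR 16 = 16
subtraction game: Grundy value = 13. Running XOR: 16 XOR 13 = 29
coin game: Grundy value = 15. Running XOR: 29 XOR 15 = 18
Kayles strip: Grundy value = 8. Running XOR: 18 XOR 8 = 26
The combined Grundy value is 26.

26


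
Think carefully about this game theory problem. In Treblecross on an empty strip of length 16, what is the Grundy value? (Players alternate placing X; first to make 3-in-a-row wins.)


Treblecross: place X on empty cells; 3-in-a-row wins.
Playing within two cells of an existing X lets the opponent win at once, so sensible play treats the cells i-2..i+2 around each X as dead. The player left with no safe cell loses, so this is a normal-play take-away game on strips of safe cells.
Placing X at cell i (0-indexed) of a strip of k safe cells leaves independent strips of sizes max(0, i-2) and max(0, k-i-3). Hence G(k) = mex{ G(max(0,i-2)) XOR G(max(0,k-i-3)) : 0 <= i < k }, with G(0) = 0.
G(1): splits (0,0):0^0=0 -> mex({0}) = 1
G(2): splits (0,0):0^0=0 -> mex({0}) = 1
G(3): splits (0,0):0^0=0 -> mex({0}) = 1
G(4): splits (0,1):0^1=1 (0,0):0^0=0 -> mex({0, 1}) = 2
G(5): splits (0,2):0^1=1 (0,1):0^1=1 (0,0):0^0=0 -> mex({0, 1}) = 2
G(6) = mex({1}) = 0
G(7) = mex({0, 1, 2}) = 3
G(8) = mex({0, 1, 2}) = 3
G(9) = mex({0, 2}) = 1
G(10) = mex({0, 2, 3}) = 1
G(11) = mex({0, 3}) = 1
G(12) = mex({1, 3}) = 0
G(13) = mex({0, 1, 2, 3}) = 4
G(14) = mex({0, 1, 2}) = 3
G(15) = mex({0, 1, 2}) = 3
G(16) = mex({0, 1, 2, 4}) = 3
Therefore G(16) = 3.

3


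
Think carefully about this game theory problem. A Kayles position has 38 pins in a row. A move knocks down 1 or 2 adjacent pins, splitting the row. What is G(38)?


Kayles: a move removes 1 or 2 adjacent pins from a contiguous row.
Removing pins from a row of k leaves two independent rows (a, b) with a + b = k - 1 (one pin) or a + b = k - 2 (two pins); an end removal gives a = 0.
By Sprague-Grundy, G(k) = mex{ G(a) XOR G(b) } over all these splits. G(0) = 0.
G(1): splits (0,0):0^0=0 -> mex({0}) = 1
G(2): splits (0,1):0^1=1 (0,0):0^0=0 -> mex({0, 1}) = 2
G(3): splits (0,2):0^2=2 (1,1):1^1=0 (0,1):0^1=1 -> mex({0, 1, 2}) = 3
G(4): splits (0,3):0^3=3 (1,2):1^2=3 (0,2):0^2=2 (1,1):1^1=0 -> mex({0, 2, 3}) = 1
G(5): splits (0,4):0^1=1 (1,3):1^3=2 (2,2):2^2=0 (0,3):0^3=3 (1,2):1^2=3 -> mex({0, 1, 2, 3}) = 4
G(6) = mex({0, 1, 2, 4}) = 3
G(7) = mex({0, 1, 3, 4, 5}) = 2
G(8) = mex({0, 2, 3, 5, 6}) = 1
G(9) = mex({0, 1, 2, 3, 6, 7}) = 4
G(10) = mex({0, 1, 3, 4, 5, 7}) = 2
G(11) = mex({0, 1, 2, 3, 4, 5}) = 6
G(12) = mex({0, 1, 2, 3, 5, 6, 7}) = 4
G(13) = mex({0, 2, 3, 4, 6, 7}) = 1
G(14) = mex({0, 1, 4, 5, 6, 7}) = 2
G(15) = mex({0, 1, 2, 3, 4, 5, 6}) = 7
G(16) = mex({0, 2, 3, 5, 6, 7}) = 1
G(17) = mex({0, 1, 2, 3, 5, 6, 7}) = 4
G(18) = mex({0, 1, 2, 4, 5, 6}) = 3
G(19) = mex({0, 1, 3, 4, 5, 7}) = 2
G(20) = mex({0, 2, 3, 4, 5, 6, 7}) = 1
G(21) = mex({0, 1, 2, 3, 5, 6, 7}) = 4
G(22) = mex({0, 1, 2, 3, 4, 5, 7}) = 6
G(23) = mex({0, 1, 2, 3, 4, 5, 6}) = 7
G(24) = mex({0, 1, 2, 3, 5, 6, 7}) = 4
G(25) = mex({0, 2, 3, 4, 6, 7}) = 1
G(26) = mex({0, 1, 3, 4, 5, 6, 7}) = 2
G(27) = mex({0, 1, 2, 3, 4, 5, 6, 7}) = 8
G(28) = mex({0, 1, 2, 3, 4, 6, 7, 8}) = 5
G(29) = mex({0, 1, 2, 3, 5, 6, 7, 8, 9}) = 4
G(30) = mex({0, 1, 2, 3, 4, 5, 6, 9, 10}) = 7
G(31) = mex({0, 1, 3, 4, 5, 7, 10, 11}) = 2
G(32) = mex({0, 2, 3, 4, 5, 6, 7, 9, 11}) = 1
G(33) = mex({0, 1, 2, 3, 4, 5, 6, 7, 9, 12}) = 8
G(34) = mex({0, 1, 2, 3, 4, 5, 7, 8, 11, 12}) = 6
G(35) = mex({0, 1, 2, 3, 4, 5, 6, 8, 9, 10, 11}) = 7
G(36) = mex({0, 1, 2, 3, 5, 6, 7, 9, 10}) = 4
G(37) = mex({0, 2, 3, 4, 6, 7, 9, 10, 11, 12}) = 1
G(38) = mex({0, 1, 3, 4, 5, 6, 7, 9, 10, 11, 12}) = 2
Therefore G(38) = 2.

2


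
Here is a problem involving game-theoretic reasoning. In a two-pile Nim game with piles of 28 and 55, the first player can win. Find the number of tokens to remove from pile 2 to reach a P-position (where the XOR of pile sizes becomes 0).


Piles: 28 and 55
Current XOR: 28 XOR 55 = 43 (non-zero, so this is an N-position).
To make the XOR zero, we need to find a move that balances the piles.
For pile 2 (size 55): target = 55 XOR 43 = 28
We reduce pile 2 from 55 to 28.
Tokens removed: 55 - 28 = 27
Verification: 28 XOR 28 = 0

27


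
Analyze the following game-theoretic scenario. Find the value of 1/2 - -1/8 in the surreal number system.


x = 1/2, y = -1/8
Converting to common denominator: 8
x = 4/8, y = -1/8
x - y = 1/2 - -1/8 = 5/8

5/8


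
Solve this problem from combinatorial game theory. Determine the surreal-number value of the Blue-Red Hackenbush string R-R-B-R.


Edges (from ground): R-R-B-R
By Berlekamp's sign-expansion rule, a Blue-Red Hackenbush stalk has the value of the surreal number whose sign sequence is the edge sequence with B -> + and R -> -.
Sign sequence: --+-
Trace the sign expansion in the surreal number tree, starting from 0:
Edge 1: R (sign -) -> bounds (-inf, 0), value = -1
Edge 2: R (sign -) -> bounds (-inf, -1), value = -2
Edge 3: B (sign +) -> bounds (-2, -1), value = -3/2
Edge 4: R (sign -) -> bounds (-2, -3/2), value = -7/4
Game value = -7/4

-7/4


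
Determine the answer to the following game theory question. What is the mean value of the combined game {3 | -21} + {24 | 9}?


G1 = {3 | -21}, G2 = {24 | 9}
Each is a switch {a | b} with numbers a > b; its mean value is (a + b)/2, and mean value is additive over game sums: m(G1 + G2) = m(G1) + m(G2).
Mean of G1 = (3 + (-21))/2 = -18/2 = -9
Mean of G2 = (24 + (9))/2 = 33/2 = 33/2
Mean of G1 + G2 = -9 + 33/2 = 15/2

15/2


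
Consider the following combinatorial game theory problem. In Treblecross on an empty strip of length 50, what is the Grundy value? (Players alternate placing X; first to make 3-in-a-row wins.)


Treblecross: place X on empty cells; 3-in-a-row wins.
Playing within two cells of an existing X lets the opponent win at once, so sensible play treats the cells i-2..i+2 around each X as dead. The player left with no safe cell loses, so this is a normal-play take-away game on strips of safe cells.
Placing X at cell i (0-indexed) of a strip of k safe cells leaves independent strips of sizes max(0, i-2) and max(0, k-i-3). Hence G(k) = mex{ G(max(0,i-2)) XOR G(max(0,k-i-3)) : 0 <= i < k }, with G(0) = 0.
G(1): splits (0,0):0^0=0 -> mex({0}) = 1
G(2): splits (0,0):0^0=0 -> mex({0}) = 1
G(3): splits (0,0):0^0=0 -> mex({0}) = 1
G(4): splits (0,1):0^1=1 (0,0):0^0=0 -> mex({0, 1}) = 2
G(5): splits (0,2):0^1=1 (0,1):0^1=1 (0,0):0^0=0 -> mex({0, 1}) = 2
G(6) = mex({1}) = 0
G(7) = mex({0, 1, 2}) = 3
G(8) = mex({0, 1, 2}) = 3
G(9) = mex({0, 2}) = 1
G(10) = mex({0, 2, 3}) = 1
G(11) = mex({0, 3}) = 1
G(12) = mex({1, 3}) = 0
G(13) = mex({0, 1, 2, 3}) = 4
G(14) = mex({0, 1, 2}) = 3
G(15) = mex({0, 1, 2}) = 3
G(16) = mex({0, 1, 2, 4}) = 3
G(17) = mex({0, 1, 3, 4}) = 2
G(18) = mex({0, 1, 3, 4}) = 2
G(19) = mex({0, 1, 3, 5}) = 2
G(20) = mex({0, 1, 2, 3, 5}) = 4
G(21) = mex({0, 1, 2, 3, 5}) = 4
G(22) = mex({1, 2, 6}) = 0
G(23) = mex({0, 1, 2, 3, 4, 6}) = 5
G(24) = mex({0, 1, 2, 3, 4}) = 5
G(25) = mex({0, 1, 3, 4, 7}) = 2
G(26) = mex({0, 1, 3, 4, 5, 7}) = 2
G(27) = mex({0, 1, 3, 5}) = 2
G(28) = mex({0, 1, 2, 5}) = 3
G(29) = mex({0, 1, 2, 4, 5, 6}) = 3
G(30) = mex({1, 2, 4, 6}) = 0
G(31) = mex({0, 1, 2, 3, 4, 6}) = 5
G(32) = mex({1, 2, 3, 4, 7}) = 0
G(33) = mex({0, 3, 7}) = 1
G(34) = mex({0, 2, 3, 5, 7}) = 1
G(35) = mex({0, 2, 3, 5, 6}) = 1
G(36) = mex({0, 1, 2, 5, 6}) = 3
G(37) = mex({0, 1, 2, 4, 5, 6}) = 3
G(38) = mex({0, 1, 2, 4}) = 3
G(39) = mex({0, 1, 2, 3, 4, 7}) = 5
G(40) = mex({0, 1, 2, 3, 4, 5, 7}) = 6
G(41) = mex({0, 1, 2, 3, 5, 7}) = 4
G(42) = mex({0, 1, 2, 3, 5, 6, 7}) = 4
G(43) = mex({0, 2, 3, 5, 6}) = 1
G(44) = mex({1, 2, 3, 4, 5, 6}) = 0
G(45) = mex({0, 1, 2, 3, 4, 6, 7}) = 5
G(46) = mex({0, 1, 2, 3, 4, 7}) = 5
G(47) = mex({0, 1, 2, 3, 4, 5, 7}) = 6
G(48) = mex({0, 1, 2, 3, 4, 5, 7}) = 6
G(49) = mex({0, 1, 3, 4, 5, 7}) = 2
G(50) = mex({0, 1, 2, 3, 4, 5, 6}) = 7
Therefore G(50) = 7.

7


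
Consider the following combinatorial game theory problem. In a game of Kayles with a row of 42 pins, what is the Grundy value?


Kayles: a move removes 1 or 2 adjacent pins from a contiguous row.
Removing pins from a row of k leaves two independent rows (a, b) with a + b = k - 1 (one pin) or a + b = k - 2 (two pins); an end removal gives a = 0.
By Sprague-Grundy, G(k) = mex{ G(a) XOR G(b) } over all these splits. G(0) = 0.
G(1): splits (0,0):0^0=0 -> mex({0}) = 1
G(2): splits (0,1):0^1=1 (0,0):0^0=0 -> mex({0, 1}) = 2
G(3): splits (0,2):0^2=2 (1,1):1^1=0 (0,1):0^1=1 -> mex({0, 1, 2}) = 3
G(4): splits (0,3):0^3=3 (1,2):1^2=3 (0,2):0^2=2 (1,1):1^1=0 -> mex({0, 2, 3}) = 1
G(5): splits (0,4):0^1=1 (1,3):1^3=2 (2,2):2^2=0 (0,3):0^3=3 (1,2):1^2=3 -> mex({0, 1, 2, 3}) = 4
G(6) = mex({0, 1, 2, 4}) = 3
G(7) = mex({0, 1, 3, 4, 5}) = 2
G(8) = mex({0, 2, 3, 5, 6}) = 1
G(9) = mex({0, 1, 2, 3, 6, 7}) = 4
G(10) = mex({0, 1, 3, 4, 5, 7}) = 2
G(11) = mex({0, 1, 2, 3, 4, 5}) = 6
G(12) = mex({0, 1, 2, 3, 5, 6, 7}) = 4
G(13) = mex({0, 2, 3, 4, 6, 7}) = 1
G(14) = mex({0, 1, 4, 5, 6, 7}) = 2
G(15) = mex({0, 1, 2, 3, 4, 5, 6}) = 7
G(16) = mex({0, 2, 3, 5, 6, 7}) = 1
G(17) = mex({0, 1, 2, 3, 5, 6, 7}) = 4
G(18) = mex({0, 1, 2, 4, 5, 6}) = 3
G(19) = mex({0, 1, 3, 4, 5, 7}) = 2
G(20) = mex({0, 2, 3, 4, 5, 6, 7}) = 1
G(21) = mex({0, 1, 2, 3, 5, 6, 7}) = 4
G(22) = mex({0, 1, 2, 3, 4, 5, 7}) = 6
G(23) = mex({0, 1, 2, 3, 4, 5, 6}) = 7
G(24) = mex({0, 1, 2, 3, 5, 6, 7}) = 4
G(25) = mex({0, 2, 3, 4, 6, 7}) = 1
G(26) = mex({0, 1, 3, 4, 5, 6, 7}) = 2
G(27) = mex({0, 1, 2, 3, 4, 5, 6, 7}) = 8
G(28) = mex({0, 1, 2, 3, 4, 6, 7, 8}) = 5
G(29) = mex({0, 1, 2, 3, 5, 6, 7, 8, 9}) = 4
G(30) = mex({0, 1, 2, 3, 4, 5, 6, 9, 10}) = 7
G(31) = mex({0, 1, 3, 4, 5, 7, 10, 11}) = 2
G(32) = mex({0, 2, 3, 4, 5, 6, 7, 9, 11}) = 1
G(33) = mex({0, 1, 2, 3, 4, 5, 6, 7, 9, 12}) = 8
G(34) = mex({0, 1, 2, 3, 4, 5, 7, 8, 11, 12}) = 6
G(35) = mex({0, 1, 2, 3, 4, 5, 6, 8, 9, 10, 11}) = 7
G(36) = mex({0, 1, 2, 3, 5, 6, 7, 9, 10}) = 4
G(37) = mex({0, 2, 3, 4, 6, 7, 9, 10, 11, 12}) = 1
G(38) = mex({0, 1, 3, 4, 5, 6, 7, 9, 10, 11, 12}) = 2
G(39) = mex({0, 1, 2, 4, 5, 6, 7, 9, 10, 12, 14}) = 3
G(40) = mex({0, 2, 3, 4, 6, 7, 11, 12, 14}) = 1
G(41) = mex({0, 1, 2, 3, 5, 6, 7, 9, 10, 11, 12}) = 4
G(42) = mex({0, 1, 2, 3, 4, 5, 6, 9, 10}) = 7
Therefore G(42) = 7.

7


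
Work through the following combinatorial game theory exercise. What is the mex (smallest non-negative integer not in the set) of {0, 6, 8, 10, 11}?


Set = {0, 6, 8, 10, 11}
0 is in the set.
1 is NOT in the set. This is the mex.
mex = 1

1


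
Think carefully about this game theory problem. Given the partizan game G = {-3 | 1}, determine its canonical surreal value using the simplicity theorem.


Left options: {-3}, max = -3
Right options: {1}, min = 1
All options are numbers and max(Left) < min(Right), so by the simplicity theorem the value is the simplest (earliest-born) number strictly between -3 and 1.
Integers -2 through 0 all lie strictly between -3 and 1.
Among integers, the simplest (lowest birthday = smallest |n|; 0 is born on day 0, +-n on day n) is 0.
No non-integer in the interval can be simpler: if x is a non-integer in the interval, then floor(x) or ceil(x) also lies in the interval (the interval contains an integer), and both are proper prefixes of x's sign expansion, i.e. born earlier. So the game value is 0.
Game value = 0

0


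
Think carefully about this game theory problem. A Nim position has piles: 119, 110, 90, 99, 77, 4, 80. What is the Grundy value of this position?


We need the XOR (exclusive or) of all pile sizes.
After XOR-ing pile 1 (size 119): 0 XOR 119 = 119
After XOR-ing pile 2 (size 110): 119 XOR 110 = 25
After XOR-ing pile 3 (size 90): 25 XOR 90 = 67
After XOR-ing pile 4 (size 99): 67 XOR 99 = 32
After XOR-ing pile 5 (size 77): 32 XOR 77 = 109
After XOR-ing pile 6 (size 4): 109 XOR 4 = 105
After XOR-ing pile 7 (size 80): 105 XOR 80 = 57
The Nim-value of this position is 57.

57


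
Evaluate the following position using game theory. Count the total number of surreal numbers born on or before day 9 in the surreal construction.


Day 0: {|} = 0 is born. Count = 1.
Day n: the number of surreal numbers born by day n is 2^(n+1) - 1.
By day 0: 2^1 - 1 = 1
By day 1: 2^2 - 1 = 3
By day 2: 2^3 - 1 = 7
By day 3: 2^4 - 1 = 15
By day 4: 2^5 - 1 = 31
By day 5: 2^6 - 1 = 63
By day 6: 2^7 - 1 = 127
By day 7: 2^8 - 1 = 255
By day 8: 2^9 - 1 = 511
By day 9: 2^10 - 1 = 1023
By day 9: 1023 surreal numbers.

1023


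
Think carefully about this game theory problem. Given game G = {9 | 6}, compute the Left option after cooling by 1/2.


Original game: {9 | 6} (a switch {a | b} with a > b).
Cooling by t (for t below the temperature (a - b)/2 = 3/2) taxes each move by t: {a | b} cooled by t is {a - t | b + t}.
Cooling amount: t = 1/2
Cooled Left option: 9 - 1/2 = 17/2
Cooled Right option: 6 + 1/2 = 13/2
Cooled game: {17/2 | 13/2}
Left option = 17/2

17/2


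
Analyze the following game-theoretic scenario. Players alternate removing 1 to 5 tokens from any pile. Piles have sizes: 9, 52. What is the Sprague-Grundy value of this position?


Subtraction set: {1, 2, 3, 4, 5}
For this subtraction set, G(n) = n mod 6 (period = max + 1 = 6).
Pile 1 (size 9): G(9) = 9 mod 6 = 3
Pile 2 (size 52): G(52) = 52 mod 6 = 4
Total Grundy value = XOR of all: 3 XOR 4 = 7

7


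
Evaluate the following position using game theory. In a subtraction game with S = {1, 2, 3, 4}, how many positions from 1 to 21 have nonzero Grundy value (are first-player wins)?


Subtraction set S = {1, 2, 3, 4}, so G(n) = n mod 5.
G(n) = 0 when n is a multiple of 5.
Multiples of 5 in [1, 21]: 4
N-positions (nonzero Grundy) = 21 - 4 = 17

17


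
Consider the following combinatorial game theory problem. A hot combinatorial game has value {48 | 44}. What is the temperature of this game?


The game is {48 | 44}, a switch {a | b} with numbers a > b.
Cooling {a | b} by t gives {a - t | b + t}, which stops being hot when a - t = b + t, i.e. at t = (a - b)/2. So the temperature of a switch is (a - b)/2.
Temperature = (Left option - Right option) / 2
= (48 - (44)) / 2
= 4 / 2
= 2

2


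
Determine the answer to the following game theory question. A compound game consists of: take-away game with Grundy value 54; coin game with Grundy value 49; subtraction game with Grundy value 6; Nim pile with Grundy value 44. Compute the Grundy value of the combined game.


By the Sprague-Grundy theorem, the Grundy value of a sum of games is the XOR of individual Grundy values.
take-away game: Grundy value = 54. Running XOR: 0 XOR 54 = 54
coin game: Grundy value = 49. Running XOR: 54 XOR 49 = 7
subtraction game: Grundy value = 6. Running XOR: 7 XOR 6 = 1
Nim pile: Grundy value = 44. Running XOR: 1 XOR 44 = 45
The combined Grundy value is 45.

45


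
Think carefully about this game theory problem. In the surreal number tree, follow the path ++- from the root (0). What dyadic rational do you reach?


Sign expansion: ++-
Rule: track bounds (lo, hi), initially (-inf, +inf). On '+', the current value becomes lo and we move to the simplest number in (value, hi): value + 1 if hi = +inf, otherwise the midpoint (value + hi)/2. On '-', the current value becomes hi and we move to value - 1 if lo = -inf, otherwise the midpoint (lo + value)/2.
Start at 0.
Step 1: sign = +, move right. Bounds: (0, +inf). Value = 1
Step 2: sign = +, move right. Bounds: (1, +inf). Value = 2
Step 3: sign = -, move left. Bounds: (1, 2). Value = 3/2
The surreal number with sign expansion ++- is 3/2.

3/2


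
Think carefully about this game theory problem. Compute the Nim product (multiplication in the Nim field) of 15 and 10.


Nim multiplication is bilinear over XOR: (u XOR v) * w = (u*w) XOR (v*w).
So we split each operand into its bit components and XOR the pairwise Nim products.
15 = 1 + 2 + 4 + 8 (as XOR of powers of 2).
10 = 2 + 8 (as XOR of powers of 2).
Using the standard Nim-product table on single bits:
  2*2 = 3,   2*4 = 8,   2*8 = 12,
  4*4 = 6,   4*8 = 11,  8*8 = 13,
and  1*x = x (identity), k*l = l*k (commutative).
Pairwise Nim products:
  1 * 2 = 2
  1 * 8 = 8
  2 * 2 = 3
  2 * 8 = 12
  4 * 2 = 8
  4 * 8 = 11
  8 * 2 = 12
  8 * 8 = 13
XOR them: 2 XOR 8 XOR 3 XOR 12 XOR 8 XOR 11 XOR 12 XOR 13 = 7.
Result: 15 * 10 = 7 (in Nim).

7


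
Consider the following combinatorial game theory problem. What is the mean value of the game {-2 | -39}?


Game = {-2 | -39}, a switch {a | b} with numbers a > b.
Its thermograph has left wall a - t and right wall b + t, which meet at t = (a - b)/2, where both equal (a + b)/2. So the mast (mean value) is at (a + b)/2.
Mean = (-2 + (-39))/2 = -41/2 = -41/2

-41/2


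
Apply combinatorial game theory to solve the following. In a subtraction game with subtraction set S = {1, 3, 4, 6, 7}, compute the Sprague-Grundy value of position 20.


The subtraction set is S = {1, 3, 4, 6, 7}.
G(k) = mex{ G(k - s) : s in S, s <= k }. We compute iteratively: G(0) = 0.
G(1) = mex({0}) = 1
G(2) = mex({1}) = 0
G(3) = mex({0}) = 1
G(4) = mex({0, 1}) = 2
G(5) = mex({0, 1, 2}) = 3
G(6) = mex({0, 1, 3}) = 2
G(7) = mex({0, 1, 2}) = 3
G(8) = mex({0, 1, 2, 3}) = 4
G(9) = mex({0, 1, 2, 3, 4}) = 5
G(10) = mex({1, 2, 3, 5}) = 0
G(11) = mex({0, 2, 3, 4}) = 1
G(12) = mex({1, 2, 3, 4, 5}) = 0
G(13) = mex({0, 2, 3, 5}) = 1
G(14) = mex({0, 1, 3, 4}) = 2
G(15) = mex({0, 1, 2, 4, 5}) = 3
G(16) = mex({0, 1, 3, 5}) = 2
Observe that G(10)..G(16) = 0, 1, 0, 1, 2, 3, 2 repeats G(0)..G(6) = 0, 1, 0, 1, 2, 3, 2.
For k >= max(S) = 7, G(k) is determined by the previous 7 values G(k-7)..G(k-1); a window of 7 consecutive values has recurred shifted by 10, so by induction G(k + 10) = G(k) for all k >= 0: the sequence is periodic from the start with period 10.
One period: G(0..9) = 0, 1, 0, 1, 2, 3, 2, 3, 4, 5.
20 mod 10 = 0, so G(20) = G(0) = 0.

0
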